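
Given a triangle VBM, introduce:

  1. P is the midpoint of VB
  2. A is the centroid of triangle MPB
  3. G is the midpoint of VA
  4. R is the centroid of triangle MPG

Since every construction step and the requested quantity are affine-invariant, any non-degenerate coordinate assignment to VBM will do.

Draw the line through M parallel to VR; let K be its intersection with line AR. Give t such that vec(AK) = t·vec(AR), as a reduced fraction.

Assign V = (0, 0), B = (1, 0), M = (0, 1) — the answer is frame-independent, so this choice is without loss of generality.
1. P is the midpoint of VB ⇒ P = (1/2, 0)
2. A is the centroid of triangle MPB ⇒ A = (1/2, 1/3)
3. G is the midpoint of VA ⇒ G = (1/4, 1/6)
4. R is the centroid of triangle MPG ⇒ R = (1/4, 7/18)
through M parallel to VR: direction (1/4, 7/18); meets AR at K = (-5/16, 37/72)
K = A + t·(R−A) with t = 13/4

t = 13/4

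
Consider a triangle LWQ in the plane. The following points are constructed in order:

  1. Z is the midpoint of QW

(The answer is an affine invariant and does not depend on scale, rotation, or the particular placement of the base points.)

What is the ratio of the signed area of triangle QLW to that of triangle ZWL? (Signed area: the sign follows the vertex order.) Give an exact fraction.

Choose coordinates L = (0, 0), W = (1, 0), Q = (0, 1).
1. Z is the midpoint of QW ⇒ Z = (1/2, 1/2)
2·[QLW] = 1, 2·[ZWL] = -1/2
[QLW]:[ZWL] = 1:-1/2 = -2

[QLW]:[ZWL] = -2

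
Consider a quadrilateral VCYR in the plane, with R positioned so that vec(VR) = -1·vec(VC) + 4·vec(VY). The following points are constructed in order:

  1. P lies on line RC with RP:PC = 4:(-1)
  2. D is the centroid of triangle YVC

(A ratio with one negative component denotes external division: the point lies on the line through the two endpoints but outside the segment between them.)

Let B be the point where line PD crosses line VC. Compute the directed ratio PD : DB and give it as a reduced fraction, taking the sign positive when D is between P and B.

Assign V = (0, 0), C = (1, 0), Y = (0, 1), R = (-1, 4) — the answer is frame-independent, so this choice is without loss of generality.
1. P lies on line RC with RP:PC = 4:(-1) ⇒ P = (5/3, -4/3)
2. D is the centroid of triangle YVC ⇒ D = (1/3, 1/3)
line PD meets VC at B = (3/5, 0)
D = P + t·(B−P) with t = 5/4, so PD:DB = 5/4:-1/4

PD:DB = -5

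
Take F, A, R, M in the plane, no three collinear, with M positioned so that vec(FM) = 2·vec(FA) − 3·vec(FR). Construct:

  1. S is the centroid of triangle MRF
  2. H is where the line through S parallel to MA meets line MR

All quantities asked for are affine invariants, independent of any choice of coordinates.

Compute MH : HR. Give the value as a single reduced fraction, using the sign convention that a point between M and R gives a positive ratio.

MH:HR = 5

Choose coordinates F = (0, 0), A = (1, 0), R = (0, 1), M = (2, -3).
1. S is the centroid of triangle MRF ⇒ S = (2/3, -2/3)
2. H is where the line through S parallel to MA meets line MR ⇒ H = (1/3, 1/3)
H = M + t·(R−M) with t = 5/6, so MH:HR = t:(1−t) = 5/6:1/6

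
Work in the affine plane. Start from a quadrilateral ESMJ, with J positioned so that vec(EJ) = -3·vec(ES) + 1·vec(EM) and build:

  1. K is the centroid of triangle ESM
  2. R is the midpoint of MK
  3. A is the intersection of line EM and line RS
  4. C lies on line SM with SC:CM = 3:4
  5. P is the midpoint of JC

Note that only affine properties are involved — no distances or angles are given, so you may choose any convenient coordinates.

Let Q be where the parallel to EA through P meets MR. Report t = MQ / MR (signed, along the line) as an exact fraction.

t = -51/7

Assign E = (0, 0), S = (1, 0), M = (0, 1), J = (-3, 1) — the answer is frame-independent, so this choice is without loss of generality.
1. K is the centroid of triangle ESM ⇒ K = (1/3, 1/3)
2. R is the midpoint of MK ⇒ R = (1/6, 2/3)
3. A is the intersection of line EM and line RS ⇒ A = (0, 4/5)
4. C lies on line SM with SC:CM = 3:4 ⇒ C = (4/7, 3/7)
5. P is the midpoint of JC ⇒ P = (-17/14, 5/7)
through P parallel to EA: direction (0, 4/5); meets MR at Q = (-17/14, 24/7)
Q = M + t·(R−M) with t = -51/7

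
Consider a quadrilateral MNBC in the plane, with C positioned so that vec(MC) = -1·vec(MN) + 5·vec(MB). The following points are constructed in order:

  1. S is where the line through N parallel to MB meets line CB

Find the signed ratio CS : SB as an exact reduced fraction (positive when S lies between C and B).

Assign M = (0, 0), N = (1, 0), B = (0, 1), C = (-1, 5) — the answer is frame-independent, so this choice is without loss of generality.
1. S is where the line through N parallel to MB meets line CB ⇒ S = (1, -3)
S = C + t·(B−C) with t = 2, so CS:SB = t:(1−t) = 2:-1

CS:SB = -2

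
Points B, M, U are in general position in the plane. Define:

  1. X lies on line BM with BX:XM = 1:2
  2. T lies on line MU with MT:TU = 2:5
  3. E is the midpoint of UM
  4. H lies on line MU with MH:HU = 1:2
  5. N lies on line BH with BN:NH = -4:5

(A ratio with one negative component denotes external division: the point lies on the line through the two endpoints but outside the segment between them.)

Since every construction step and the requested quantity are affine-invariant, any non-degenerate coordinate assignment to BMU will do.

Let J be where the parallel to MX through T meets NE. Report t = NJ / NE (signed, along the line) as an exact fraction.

t = 68/77

Assign B = (0, 0), M = (1, 0), U = (0, 1) — the answer is frame-independent, so this choice is without loss of generality.
1. X lies on line BM with BX:XM = 1:2 ⇒ X = (1/3, 0)
2. T lies on line MU with MT:TU = 2:5 ⇒ T = (5/7, 2/7)
3. E is the midpoint of UM ⇒ E = (1/2, 1/2)
4. H lies on line MU with MH:HU = 1:2 ⇒ H = (2/3, 1/3)
5. N lies on line BH with BN:NH = -4:5 ⇒ N = (-8/3, -4/3)
through T parallel to MX: direction (-2/3, 0); meets NE at J = (10/77, 2/7)
J = N + t·(E−N) with t = 68/77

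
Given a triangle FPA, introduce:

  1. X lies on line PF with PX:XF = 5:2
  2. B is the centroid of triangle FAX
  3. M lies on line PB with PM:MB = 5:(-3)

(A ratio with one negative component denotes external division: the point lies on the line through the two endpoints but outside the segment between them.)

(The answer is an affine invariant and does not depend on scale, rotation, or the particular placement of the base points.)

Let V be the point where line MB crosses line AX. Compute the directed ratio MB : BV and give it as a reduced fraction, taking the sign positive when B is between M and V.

Choose coordinates F = (0, 0), P = (1, 0), A = (0, 1).
1. X lies on line PF with PX:XF = 5:2 ⇒ X = (2/7, 0)
2. B is the centroid of triangle FAX ⇒ B = (2/21, 1/3)
3. M lies on line PB with PM:MB = 5:(-3) ⇒ M = (-53/42, 5/6)
line MB meets AX at V = (24/119, 5/17)
B = M + t·(V−M) with t = 51/55, so MB:BV = 51/55:4/55

MB:BV = 51/4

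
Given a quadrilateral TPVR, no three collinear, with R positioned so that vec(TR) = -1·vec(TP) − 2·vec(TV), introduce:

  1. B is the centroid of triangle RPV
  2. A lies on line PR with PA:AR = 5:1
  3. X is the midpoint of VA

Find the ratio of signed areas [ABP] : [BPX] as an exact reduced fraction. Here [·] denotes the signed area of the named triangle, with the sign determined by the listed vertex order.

[ABP]:[BPX] = -10

Choose coordinates T = (0, 0), P = (1, 0), V = (0, 1), R = (-1, -2).
1. B is the centroid of triangle RPV ⇒ B = (0, -1/3)
2. A lies on line PR with PA:AR = 5:1 ⇒ A = (-2/3, -5/3)
3. X is the midpoint of VA ⇒ X = (-1/3, -1/3)
2·[ABP] = -10/9, 2·[BPX] = 1/9
[ABP]:[BPX] = -10/9:1/9 = -10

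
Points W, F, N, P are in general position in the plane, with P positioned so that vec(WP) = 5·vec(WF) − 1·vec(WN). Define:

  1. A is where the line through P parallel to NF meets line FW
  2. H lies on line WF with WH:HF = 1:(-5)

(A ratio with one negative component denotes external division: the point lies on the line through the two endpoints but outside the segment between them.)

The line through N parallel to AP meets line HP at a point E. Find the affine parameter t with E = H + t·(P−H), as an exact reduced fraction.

Assign W = (0, 0), F = (1, 0), N = (0, 1), P = (5, -1) — the answer is frame-independent, so this choice is without loss of generality.
1. A is where the line through P parallel to NF meets line FW ⇒ A = (4, 0)
2. H lies on line WF with WH:HF = 1:(-5) ⇒ H = (-1/4, 0)
through N parallel to AP: direction (1, -1); meets HP at E = (22/17, -5/17)
E = H + t·(P−H) with t = 5/17

t = 5/17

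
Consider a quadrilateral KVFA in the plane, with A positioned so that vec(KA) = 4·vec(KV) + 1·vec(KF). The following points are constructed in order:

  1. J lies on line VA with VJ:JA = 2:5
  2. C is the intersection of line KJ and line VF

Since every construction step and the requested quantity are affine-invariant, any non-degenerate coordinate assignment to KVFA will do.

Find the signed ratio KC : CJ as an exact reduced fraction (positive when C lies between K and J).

Work in coordinates with K = (0, 0), V = (1, 0), F = (0, 1), A = (4, 1).
1. J lies on line VA with VJ:JA = 2:5 ⇒ J = (13/7, 2/7)
2. C is the intersection of line KJ and line VF ⇒ C = (13/15, 2/15)
C = K + t·(J−K) with t = 7/15, so KC:CJ = t:(1−t) = 7/15:8/15

KC:CJ = 7/8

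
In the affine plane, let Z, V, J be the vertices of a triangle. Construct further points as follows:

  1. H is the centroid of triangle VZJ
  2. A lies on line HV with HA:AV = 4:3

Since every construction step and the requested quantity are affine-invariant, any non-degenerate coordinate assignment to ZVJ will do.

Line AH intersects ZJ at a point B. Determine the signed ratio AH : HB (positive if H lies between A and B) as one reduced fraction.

Set Z = (0, 0), V = (1, 0), J = (0, 1); any affine frame gives the same invariant.
1. H is the centroid of triangle VZJ ⇒ H = (1/3, 1/3)
2. A lies on line HV with HA:AV = 4:3 ⇒ A = (5/7, 1/7)
line AH meets ZJ at B = (0, 1/2)
H = A + t·(B−A) with t = 8/15, so AH:HB = 8/15:7/15

AH:HB = 8/7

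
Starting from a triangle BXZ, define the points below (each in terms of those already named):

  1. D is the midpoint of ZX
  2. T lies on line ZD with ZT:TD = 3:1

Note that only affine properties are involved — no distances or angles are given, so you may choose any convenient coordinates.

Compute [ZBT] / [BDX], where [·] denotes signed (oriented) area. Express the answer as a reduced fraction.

Assign B = (0, 0), X = (1, 0), Z = (0, 1) — the answer is frame-independent, so this choice is without loss of generality.
1. D is the midpoint of ZX ⇒ D = (1/2, 1/2)
2. T lies on line ZD with ZT:TD = 3:1 ⇒ T = (3/8, 5/8)
2·[ZBT] = 3/8, 2·[BDX] = -1/2
[ZBT]:[BDX] = 3/8:-1/2 = -3/4

[ZBT]:[BDX] = -3/4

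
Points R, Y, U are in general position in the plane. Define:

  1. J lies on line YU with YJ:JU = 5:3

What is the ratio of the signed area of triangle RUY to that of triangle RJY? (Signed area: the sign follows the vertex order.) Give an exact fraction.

Choose coordinates R = (0, 0), Y = (1, 0), U = (0, 1).
1. J lies on line YU with YJ:JU = 5:3 ⇒ J = (3/8, 5/8)
2·[RUY] = -1, 2·[RJY] = -5/8
[RUY]:[RJY] = -1:-5/8 = 8/5

[RUY]:[RJY] = 8/5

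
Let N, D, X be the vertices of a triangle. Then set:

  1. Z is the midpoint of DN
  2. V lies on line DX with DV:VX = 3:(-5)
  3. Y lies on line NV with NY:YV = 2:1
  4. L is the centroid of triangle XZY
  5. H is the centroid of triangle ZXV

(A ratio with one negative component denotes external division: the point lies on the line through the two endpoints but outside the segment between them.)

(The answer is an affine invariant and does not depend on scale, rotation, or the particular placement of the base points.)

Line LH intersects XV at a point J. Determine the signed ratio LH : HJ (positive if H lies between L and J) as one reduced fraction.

Work in coordinates with N = (0, 0), D = (1, 0), X = (0, 1).
1. Z is the midpoint of DN ⇒ Z = (1/2, 0)
2. V lies on line DX with DV:VX = 3:(-5) ⇒ V = (5/2, -3/2)
3. Y lies on line NV with NY:YV = 2:1 ⇒ Y = (5/3, -1)
4. L is the centroid of triangle XZY ⇒ L = (13/18, 0)
5. H is the centroid of triangle ZXV ⇒ H = (1, -1/6)
line LH meets XV at J = (17/12, -5/12)
H = L + t·(J−L) with t = 2/5, so LH:HJ = 2/5:3/5

LH:HJ = 2/3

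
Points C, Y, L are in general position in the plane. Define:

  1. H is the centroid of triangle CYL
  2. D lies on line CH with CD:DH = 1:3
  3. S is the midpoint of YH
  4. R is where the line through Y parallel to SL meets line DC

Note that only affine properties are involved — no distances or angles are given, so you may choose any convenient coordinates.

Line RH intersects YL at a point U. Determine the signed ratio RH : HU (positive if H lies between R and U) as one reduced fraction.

Work in coordinates with C = (0, 0), Y = (1, 0), L = (0, 1).
1. H is the centroid of triangle CYL ⇒ H = (1/3, 1/3)
2. D lies on line CH with CD:DH = 1:3 ⇒ D = (1/12, 1/12)
3. S is the midpoint of YH ⇒ S = (2/3, 1/6)
4. R is where the line through Y parallel to SL meets line DC ⇒ R = (5/9, 5/9)
line RH meets YL at U = (1/2, 1/2)
H = R + t·(U−R) with t = 4, so RH:HU = 4:-3

RH:HU = -4/3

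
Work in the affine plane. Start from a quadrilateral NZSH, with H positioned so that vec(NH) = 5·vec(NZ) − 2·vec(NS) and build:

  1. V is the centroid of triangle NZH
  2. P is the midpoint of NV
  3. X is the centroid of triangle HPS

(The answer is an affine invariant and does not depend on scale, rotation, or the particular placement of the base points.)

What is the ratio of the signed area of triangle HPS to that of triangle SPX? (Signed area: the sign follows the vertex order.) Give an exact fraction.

Assign N = (0, 0), Z = (1, 0), S = (0, 1), H = (5, -2) — the answer is frame-independent, so this choice is without loss of generality.
1. V is the centroid of triangle NZH ⇒ V = (2, -2/3)
2. P is the midpoint of NV ⇒ P = (1, -1/3)
3. X is the centroid of triangle HPS ⇒ X = (2, -4/9)
2·[HPS] = -11/3, 2·[SPX] = 11/9
[HPS]:[SPX] = -11/3:11/9 = -3

[HPS]:[SPX] = -3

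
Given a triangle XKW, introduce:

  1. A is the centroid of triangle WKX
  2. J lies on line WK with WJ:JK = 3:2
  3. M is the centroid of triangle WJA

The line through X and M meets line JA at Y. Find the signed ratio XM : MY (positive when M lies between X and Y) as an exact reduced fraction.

XM:MY = -2

Choose coordinates X = (0, 0), K = (1, 0), W = (0, 1).
1. A is the centroid of triangle WKX ⇒ A = (1/3, 1/3)
2. J lies on line WK with WJ:JK = 3:2 ⇒ J = (3/5, 2/5)
3. M is the centroid of triangle WJA ⇒ M = (14/45, 26/45)
line XM meets JA at Y = (7/45, 13/45)
M = X + t·(Y−X) with t = 2, so XM:MY = 2:-1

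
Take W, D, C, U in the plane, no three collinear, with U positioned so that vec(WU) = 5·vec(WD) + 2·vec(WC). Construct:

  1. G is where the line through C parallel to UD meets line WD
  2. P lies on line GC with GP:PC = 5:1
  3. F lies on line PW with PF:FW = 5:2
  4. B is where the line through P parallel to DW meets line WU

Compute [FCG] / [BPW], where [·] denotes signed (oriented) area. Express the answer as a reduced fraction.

Choose coordinates W = (0, 0), D = (1, 0), C = (0, 1), U = (5, 2).
1. G is where the line through C parallel to UD meets line WD ⇒ G = (-2, 0)
2. P lies on line GC with GP:PC = 5:1 ⇒ P = (-1/3, 5/6)
3. F lies on line PW with PF:FW = 5:2 ⇒ F = (-2/21, 5/21)
4. B is where the line through P parallel to DW meets line WU ⇒ B = (25/12, 5/6)
2·[FCG] = 10/7, 2·[BPW] = 145/72
[FCG]:[BPW] = 10/7:145/72 = 144/203

[FCG]:[BPW] = 144/203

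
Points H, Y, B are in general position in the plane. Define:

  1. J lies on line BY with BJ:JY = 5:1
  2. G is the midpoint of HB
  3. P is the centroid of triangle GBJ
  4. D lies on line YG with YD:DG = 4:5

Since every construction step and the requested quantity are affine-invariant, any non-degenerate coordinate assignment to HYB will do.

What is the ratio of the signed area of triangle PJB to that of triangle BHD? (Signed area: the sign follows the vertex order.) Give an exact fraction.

[PJB]:[BHD] = 1/4

Assign H = (0, 0), Y = (1, 0), B = (0, 1) — the answer is frame-independent, so this choice is without loss of generality.
1. J lies on line BY with BJ:JY = 5:1 ⇒ J = (5/6, 1/6)
2. G is the midpoint of HB ⇒ G = (0, 1/2)
3. P is the centroid of triangle GBJ ⇒ P = (5/18, 5/9)
4. D lies on line YG with YD:DG = 4:5 ⇒ D = (5/9, 2/9)
2·[PJB] = 5/36, 2·[BHD] = 5/9
[PJB]:[BHD] = 5/36:5/9 = 1/4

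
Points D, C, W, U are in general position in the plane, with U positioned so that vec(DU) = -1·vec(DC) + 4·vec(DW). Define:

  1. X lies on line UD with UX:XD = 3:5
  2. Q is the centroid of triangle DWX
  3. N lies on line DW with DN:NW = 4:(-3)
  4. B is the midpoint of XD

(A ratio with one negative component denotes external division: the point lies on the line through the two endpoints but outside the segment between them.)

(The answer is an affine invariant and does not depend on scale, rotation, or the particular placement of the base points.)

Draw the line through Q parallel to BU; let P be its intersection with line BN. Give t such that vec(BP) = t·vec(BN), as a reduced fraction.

t = 1/12

Work in coordinates with D = (0, 0), C = (1, 0), W = (0, 1), U = (-1, 4).
1. X lies on line UD with UX:XD = 3:5 ⇒ X = (-5/8, 5/2)
2. Q is the centroid of triangle DWX ⇒ Q = (-5/24, 7/6)
3. N lies on line DW with DN:NW = 4:(-3) ⇒ N = (0, 4)
4. B is the midpoint of XD ⇒ B = (-5/16, 5/4)
through Q parallel to BU: direction (-11/16, 11/4); meets BN at P = (-55/192, 71/48)
P = B + t·(N−B) with t = 1/12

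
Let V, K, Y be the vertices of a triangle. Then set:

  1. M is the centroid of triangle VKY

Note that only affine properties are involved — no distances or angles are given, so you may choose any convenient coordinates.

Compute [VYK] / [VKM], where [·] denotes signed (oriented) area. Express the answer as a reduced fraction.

[VYK]:[VKM] = -3

Set V = (0, 0), K = (1, 0), Y = (0, 1); any affine frame gives the same invariant.
1. M is the centroid of triangle VKY ⇒ M = (1/3, 1/3)
2·[VYK] = -1, 2·[VKM] = 1/3
[VYK]:[VKM] = -1:1/3 = -3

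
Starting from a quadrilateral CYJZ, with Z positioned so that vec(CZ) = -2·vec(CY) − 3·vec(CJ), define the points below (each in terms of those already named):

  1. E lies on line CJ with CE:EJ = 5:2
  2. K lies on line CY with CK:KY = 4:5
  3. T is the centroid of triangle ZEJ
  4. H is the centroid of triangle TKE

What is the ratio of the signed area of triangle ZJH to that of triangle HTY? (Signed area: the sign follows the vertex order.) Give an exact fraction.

Work in coordinates with C = (0, 0), Y = (1, 0), J = (0, 1), Z = (-2, -3).
1. E lies on line CJ with CE:EJ = 5:2 ⇒ E = (0, 5/7)
2. K lies on line CY with CK:KY = 4:5 ⇒ K = (4/9, 0)
3. T is the centroid of triangle ZEJ ⇒ T = (-2/3, -3/7)
4. H is the centroid of triangle TKE ⇒ H = (-2/27, 2/21)
2·[ZJH] = -286/189, 2·[HTY] = 13/21
[ZJH]:[HTY] = -286/189:13/21 = -22/9

[ZJH]:[HTY] = -22/9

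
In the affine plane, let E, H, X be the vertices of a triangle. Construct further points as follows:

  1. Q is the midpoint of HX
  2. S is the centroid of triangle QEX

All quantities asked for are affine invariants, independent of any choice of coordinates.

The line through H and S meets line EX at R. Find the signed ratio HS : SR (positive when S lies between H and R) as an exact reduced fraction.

Set E = (0, 0), H = (1, 0), X = (0, 1); any affine frame gives the same invariant.
1. Q is the midpoint of HX ⇒ Q = (1/2, 1/2)
2. S is the centroid of triangle QEX ⇒ S = (1/6, 1/2)
line HS meets EX at R = (0, 3/5)
S = H + t·(R−H) with t = 5/6, so HS:SR = 5/6:1/6

HS:SR = 5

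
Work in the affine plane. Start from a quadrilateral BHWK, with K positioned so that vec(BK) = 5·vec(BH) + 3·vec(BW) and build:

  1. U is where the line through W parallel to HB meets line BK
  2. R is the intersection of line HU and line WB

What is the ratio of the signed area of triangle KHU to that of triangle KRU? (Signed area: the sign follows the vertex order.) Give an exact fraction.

[KHU]:[KRU] = 2/5

Set B = (0, 0), H = (1, 0), W = (0, 1), K = (5, 3); any affine frame gives the same invariant.
1. U is where the line through W parallel to HB meets line BK ⇒ U = (5/3, 1)
2. R is the intersection of line HU and line WB ⇒ R = (0, -3/2)
2·[KHU] = -2, 2·[KRU] = -5
[KHU]:[KRU] = -2:-5 = 2/5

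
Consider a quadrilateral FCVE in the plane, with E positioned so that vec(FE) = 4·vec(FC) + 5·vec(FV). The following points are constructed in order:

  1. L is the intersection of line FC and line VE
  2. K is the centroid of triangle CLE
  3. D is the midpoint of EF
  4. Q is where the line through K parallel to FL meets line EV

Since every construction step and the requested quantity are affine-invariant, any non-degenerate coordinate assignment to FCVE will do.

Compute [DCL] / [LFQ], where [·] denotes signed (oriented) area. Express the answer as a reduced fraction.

Choose coordinates F = (0, 0), C = (1, 0), V = (0, 1), E = (4, 5).
1. L is the intersection of line FC and line VE ⇒ L = (-1, 0)
2. K is the centroid of triangle CLE ⇒ K = (4/3, 5/3)
3. D is the midpoint of EF ⇒ D = (2, 5/2)
4. Q is where the line through K parallel to FL meets line EV ⇒ Q = (2/3, 5/3)
2·[DCL] = -5, 2·[LFQ] = 5/3
[DCL]:[LFQ] = -5:5/3 = -3

[DCL]:[LFQ] = -3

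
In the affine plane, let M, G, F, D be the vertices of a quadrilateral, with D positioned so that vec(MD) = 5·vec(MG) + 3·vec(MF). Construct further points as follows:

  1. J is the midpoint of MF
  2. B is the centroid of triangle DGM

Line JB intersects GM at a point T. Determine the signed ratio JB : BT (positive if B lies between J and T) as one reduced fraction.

JB:BT = -1/2

Choose coordinates M = (0, 0), G = (1, 0), F = (0, 1), D = (5, 3).
1. J is the midpoint of MF ⇒ J = (0, 1/2)
2. B is the centroid of triangle DGM ⇒ B = (2, 1)
line JB meets GM at T = (-2, 0)
B = J + t·(T−J) with t = -1, so JB:BT = -1:2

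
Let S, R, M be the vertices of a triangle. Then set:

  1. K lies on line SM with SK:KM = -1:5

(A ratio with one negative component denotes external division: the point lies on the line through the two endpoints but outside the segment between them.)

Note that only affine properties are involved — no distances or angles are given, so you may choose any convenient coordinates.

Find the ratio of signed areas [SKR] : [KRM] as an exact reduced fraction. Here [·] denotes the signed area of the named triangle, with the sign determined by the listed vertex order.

[SKR]:[KRM] = 1/5

Choose coordinates S = (0, 0), R = (1, 0), M = (0, 1).
1. K lies on line SM with SK:KM = -1:5 ⇒ K = (0, -1/4)
2·[SKR] = 1/4, 2·[KRM] = 5/4
[SKR]:[KRM] = 1/4:5/4 = 1/5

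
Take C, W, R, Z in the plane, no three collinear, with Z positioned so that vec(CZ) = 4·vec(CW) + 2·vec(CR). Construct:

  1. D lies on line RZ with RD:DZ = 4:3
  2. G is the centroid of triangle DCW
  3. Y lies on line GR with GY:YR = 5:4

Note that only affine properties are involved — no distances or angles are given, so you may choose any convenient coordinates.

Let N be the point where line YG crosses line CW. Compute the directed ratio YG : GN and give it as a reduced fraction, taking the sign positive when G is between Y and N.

Choose coordinates C = (0, 0), W = (1, 0), R = (0, 1), Z = (4, 2).
1. D lies on line RZ with RD:DZ = 4:3 ⇒ D = (16/7, 11/7)
2. G is the centroid of triangle DCW ⇒ G = (23/21, 11/21)
3. Y lies on line GR with GY:YR = 5:4 ⇒ Y = (92/189, 149/189)
line YG meets CW at N = (23/10, 0)
G = Y + t·(N−Y) with t = 50/149, so YG:GN = 50/149:99/149

YG:GN = 50/99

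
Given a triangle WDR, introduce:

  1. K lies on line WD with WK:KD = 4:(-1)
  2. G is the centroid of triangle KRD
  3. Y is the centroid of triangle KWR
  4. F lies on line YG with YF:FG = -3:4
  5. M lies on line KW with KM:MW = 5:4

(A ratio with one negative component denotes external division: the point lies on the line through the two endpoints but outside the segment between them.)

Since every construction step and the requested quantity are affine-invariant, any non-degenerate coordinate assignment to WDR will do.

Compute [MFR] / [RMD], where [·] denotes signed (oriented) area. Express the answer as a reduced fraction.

[MFR]:[RMD] = -7/3

Assign W = (0, 0), D = (1, 0), R = (0, 1) — the answer is frame-independent, so this choice is without loss of generality.
1. K lies on line WD with WK:KD = 4:(-1) ⇒ K = (4/3, 0)
2. G is the centroid of triangle KRD ⇒ G = (7/9, 1/3)
3. Y is the centroid of triangle KWR ⇒ Y = (4/9, 1/3)
4. F lies on line YG with YF:FG = -3:4 ⇒ F = (-5/9, 1/3)
5. M lies on line KW with KM:MW = 5:4 ⇒ M = (16/27, 0)
2·[MFR] = -77/81, 2·[RMD] = 11/27
[MFR]:[RMD] = -77/81:11/27 = -7/3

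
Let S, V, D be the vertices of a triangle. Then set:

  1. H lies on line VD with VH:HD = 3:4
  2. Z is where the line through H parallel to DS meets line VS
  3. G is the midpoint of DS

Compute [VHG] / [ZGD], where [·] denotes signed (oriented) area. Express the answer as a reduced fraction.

[VHG]:[ZGD] = -3/4

Choose coordinates S = (0, 0), V = (1, 0), D = (0, 1).
1. H lies on line VD with VH:HD = 3:4 ⇒ H = (4/7, 3/7)
2. Z is where the line through H parallel to DS meets line VS ⇒ Z = (4/7, 0)
3. G is the midpoint of DS ⇒ G = (0, 1/2)
2·[VHG] = 3/14, 2·[ZGD] = -2/7
[VHG]:[ZGD] = 3/14:-2/7 = -3/4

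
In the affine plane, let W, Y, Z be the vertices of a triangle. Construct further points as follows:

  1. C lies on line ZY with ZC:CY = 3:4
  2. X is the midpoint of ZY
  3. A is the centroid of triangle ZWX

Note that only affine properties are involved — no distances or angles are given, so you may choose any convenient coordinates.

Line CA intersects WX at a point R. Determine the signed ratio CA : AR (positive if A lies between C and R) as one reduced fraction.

CA:AR = -4/7

Work in coordinates with W = (0, 0), Y = (1, 0), Z = (0, 1).
1. C lies on line ZY with ZC:CY = 3:4 ⇒ C = (3/7, 4/7)
2. X is the midpoint of ZY ⇒ X = (1/2, 1/2)
3. A is the centroid of triangle ZWX ⇒ A = (1/6, 1/2)
line CA meets WX at R = (5/8, 5/8)
A = C + t·(R−C) with t = -4/3, so CA:AR = -4/3:7/3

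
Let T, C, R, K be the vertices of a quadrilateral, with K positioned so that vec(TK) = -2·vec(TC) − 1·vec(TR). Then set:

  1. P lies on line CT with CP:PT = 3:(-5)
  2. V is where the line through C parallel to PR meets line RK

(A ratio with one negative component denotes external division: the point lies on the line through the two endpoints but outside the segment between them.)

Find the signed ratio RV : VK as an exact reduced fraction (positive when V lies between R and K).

RV:VK = 3/11

Choose coordinates T = (0, 0), C = (1, 0), R = (0, 1), K = (-2, -1).
1. P lies on line CT with CP:PT = 3:(-5) ⇒ P = (5/2, 0)
2. V is where the line through C parallel to PR meets line RK ⇒ V = (-3/7, 4/7)
V = R + t·(K−R) with t = 3/14, so RV:VK = t:(1−t) = 3/14:11/14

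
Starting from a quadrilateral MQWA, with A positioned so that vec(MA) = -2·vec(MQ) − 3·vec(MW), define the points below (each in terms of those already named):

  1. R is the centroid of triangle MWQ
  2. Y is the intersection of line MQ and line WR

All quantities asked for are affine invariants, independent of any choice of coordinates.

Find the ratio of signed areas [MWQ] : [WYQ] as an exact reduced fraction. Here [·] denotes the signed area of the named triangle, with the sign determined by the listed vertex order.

[MWQ]:[WYQ] = -2

Choose coordinates M = (0, 0), Q = (1, 0), W = (0, 1), A = (-2, -3).
1. R is the centroid of triangle MWQ ⇒ R = (1/3, 1/3)
2. Y is the intersection of line MQ and line WR ⇒ Y = (1/2, 0)
2·[MWQ] = -1, 2·[WYQ] = 1/2
[MWQ]:[WYQ] = -1:1/2 = -2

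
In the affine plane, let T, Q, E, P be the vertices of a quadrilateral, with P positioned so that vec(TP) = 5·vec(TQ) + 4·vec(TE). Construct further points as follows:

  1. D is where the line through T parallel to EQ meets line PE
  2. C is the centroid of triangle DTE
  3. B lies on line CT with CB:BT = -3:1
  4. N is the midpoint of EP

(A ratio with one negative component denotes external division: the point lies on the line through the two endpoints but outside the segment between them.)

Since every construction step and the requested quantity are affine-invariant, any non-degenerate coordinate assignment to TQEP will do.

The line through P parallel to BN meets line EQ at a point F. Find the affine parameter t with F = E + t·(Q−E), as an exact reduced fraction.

t = 40/31

Set T = (0, 0), Q = (1, 0), E = (0, 1), P = (5, 4); any affine frame gives the same invariant.
1. D is where the line through T parallel to EQ meets line PE ⇒ D = (-5/8, 5/8)
2. C is the centroid of triangle DTE ⇒ C = (-5/24, 13/24)
3. B lies on line CT with CB:BT = -3:1 ⇒ B = (5/48, -13/48)
4. N is the midpoint of EP ⇒ N = (5/2, 5/2)
through P parallel to BN: direction (115/48, 133/48); meets EQ at F = (40/31, -9/31)
F = E + t·(Q−E) with t = 40/31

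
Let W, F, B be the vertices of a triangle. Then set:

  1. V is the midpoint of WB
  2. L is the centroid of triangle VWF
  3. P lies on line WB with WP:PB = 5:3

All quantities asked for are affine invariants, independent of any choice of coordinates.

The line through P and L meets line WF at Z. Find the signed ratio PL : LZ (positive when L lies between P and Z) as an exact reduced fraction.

PL:LZ = 11/4

Choose coordinates W = (0, 0), F = (1, 0), B = (0, 1).
1. V is the midpoint of WB ⇒ V = (0, 1/2)
2. L is the centroid of triangle VWF ⇒ L = (1/3, 1/6)
3. P lies on line WB with WP:PB = 5:3 ⇒ P = (0, 5/8)
line PL meets WF at Z = (5/11, 0)
L = P + t·(Z−P) with t = 11/15, so PL:LZ = 11/15:4/15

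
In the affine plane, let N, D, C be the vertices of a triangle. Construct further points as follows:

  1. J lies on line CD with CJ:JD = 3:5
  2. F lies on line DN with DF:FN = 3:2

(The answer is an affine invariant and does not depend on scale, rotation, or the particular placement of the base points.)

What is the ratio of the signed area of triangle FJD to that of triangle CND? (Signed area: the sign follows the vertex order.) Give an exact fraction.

[FJD]:[CND] = -3/8

Work in coordinates with N = (0, 0), D = (1, 0), C = (0, 1).
1. J lies on line CD with CJ:JD = 3:5 ⇒ J = (3/8, 5/8)
2. F lies on line DN with DF:FN = 3:2 ⇒ F = (2/5, 0)
2·[FJD] = -3/8, 2·[CND] = 1
[FJD]:[CND] = -3/8:1 = -3/8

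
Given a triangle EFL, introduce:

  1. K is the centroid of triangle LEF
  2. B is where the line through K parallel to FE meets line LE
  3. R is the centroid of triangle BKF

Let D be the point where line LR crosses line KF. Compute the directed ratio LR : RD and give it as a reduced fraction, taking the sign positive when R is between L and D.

LR:RD = -10

Assign E = (0, 0), F = (1, 0), L = (0, 1) — the answer is frame-independent, so this choice is without loss of generality.
1. K is the centroid of triangle LEF ⇒ K = (1/3, 1/3)
2. B is where the line through K parallel to FE meets line LE ⇒ B = (0, 1/3)
3. R is the centroid of triangle BKF ⇒ R = (4/9, 2/9)
line LR meets KF at D = (2/5, 3/10)
R = L + t·(D−L) with t = 10/9, so LR:RD = 10/9:-1/9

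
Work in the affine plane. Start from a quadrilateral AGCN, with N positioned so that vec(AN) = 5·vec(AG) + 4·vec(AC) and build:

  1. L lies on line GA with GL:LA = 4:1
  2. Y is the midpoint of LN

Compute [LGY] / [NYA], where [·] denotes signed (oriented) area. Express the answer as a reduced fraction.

[LGY]:[NYA] = -4

Choose coordinates A = (0, 0), G = (1, 0), C = (0, 1), N = (5, 4).
1. L lies on line GA with GL:LA = 4:1 ⇒ L = (1/5, 0)
2. Y is the midpoint of LN ⇒ Y = (13/5, 2)
2·[LGY] = 8/5, 2·[NYA] = -2/5
[LGY]:[NYA] = 8/5:-2/5 = -4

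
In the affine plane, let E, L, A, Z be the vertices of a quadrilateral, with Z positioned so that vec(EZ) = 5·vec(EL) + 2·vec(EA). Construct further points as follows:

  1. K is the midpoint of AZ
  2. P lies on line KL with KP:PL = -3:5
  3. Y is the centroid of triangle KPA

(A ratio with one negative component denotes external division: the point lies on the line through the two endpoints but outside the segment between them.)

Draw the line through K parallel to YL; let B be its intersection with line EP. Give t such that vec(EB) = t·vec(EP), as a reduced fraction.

Work in coordinates with E = (0, 0), L = (1, 0), A = (0, 1), Z = (5, 2).
1. K is the midpoint of AZ ⇒ K = (5/2, 3/2)
2. P lies on line KL with KP:PL = -3:5 ⇒ P = (19/4, 15/4)
3. Y is the centroid of triangle KPA ⇒ Y = (29/12, 25/12)
through K parallel to YL: direction (-17/12, -25/12); meets EP at B = (703/220, 111/44)
B = E + t·(P−E) with t = 37/55

t = 37/55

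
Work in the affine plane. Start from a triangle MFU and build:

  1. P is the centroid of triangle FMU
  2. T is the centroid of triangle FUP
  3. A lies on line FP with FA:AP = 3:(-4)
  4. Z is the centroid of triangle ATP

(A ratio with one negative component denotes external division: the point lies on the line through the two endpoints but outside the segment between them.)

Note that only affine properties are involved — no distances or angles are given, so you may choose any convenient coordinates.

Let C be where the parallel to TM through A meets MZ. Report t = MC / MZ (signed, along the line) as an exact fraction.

Choose coordinates M = (0, 0), F = (1, 0), U = (0, 1).
1. P is the centroid of triangle FMU ⇒ P = (1/3, 1/3)
2. T is the centroid of triangle FUP ⇒ T = (4/9, 4/9)
3. A lies on line FP with FA:AP = 3:(-4) ⇒ A = (3, -1)
4. Z is the centroid of triangle ATP ⇒ Z = (34/27, -2/27)
through A parallel to TM: direction (-4/9, -4/9); meets MZ at C = (34/9, -2/9)
C = M + t·(Z−M) with t = 3

t = 3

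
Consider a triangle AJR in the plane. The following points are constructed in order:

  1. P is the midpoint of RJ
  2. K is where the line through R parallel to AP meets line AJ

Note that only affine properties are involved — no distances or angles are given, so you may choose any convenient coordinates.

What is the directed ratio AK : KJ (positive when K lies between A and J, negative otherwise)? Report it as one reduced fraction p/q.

AK:KJ = -1/2

Assign A = (0, 0), J = (1, 0), R = (0, 1) — the answer is frame-independent, so this choice is without loss of generality.
1. P is the midpoint of RJ ⇒ P = (1/2, 1/2)
2. K is where the line through R parallel to AP meets line AJ ⇒ K = (-1, 0)
K = A + t·(J−A) with t = -1, so AK:KJ = t:(1−t) = -1:2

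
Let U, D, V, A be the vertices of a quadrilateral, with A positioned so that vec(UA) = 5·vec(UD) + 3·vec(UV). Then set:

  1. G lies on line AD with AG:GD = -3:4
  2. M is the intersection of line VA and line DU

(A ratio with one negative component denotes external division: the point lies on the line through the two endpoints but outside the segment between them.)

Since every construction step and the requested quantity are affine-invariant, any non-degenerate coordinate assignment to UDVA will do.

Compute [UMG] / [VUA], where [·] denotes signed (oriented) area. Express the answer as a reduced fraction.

Work in coordinates with U = (0, 0), D = (1, 0), V = (0, 1), A = (5, 3).
1. G lies on line AD with AG:GD = -3:4 ⇒ G = (17, 12)
2. M is the intersection of line VA and line DU ⇒ M = (-5/2, 0)
2·[UMG] = -30, 2·[VUA] = 5
[UMG]:[VUA] = -30:5 = -6

[UMG]:[VUA] = -6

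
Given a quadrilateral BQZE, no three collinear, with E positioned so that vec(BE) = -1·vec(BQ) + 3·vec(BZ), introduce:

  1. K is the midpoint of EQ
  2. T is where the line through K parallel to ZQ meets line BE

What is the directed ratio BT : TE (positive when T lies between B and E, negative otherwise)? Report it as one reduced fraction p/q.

Assign B = (0, 0), Q = (1, 0), Z = (0, 1), E = (-1, 3) — the answer is frame-independent, so this choice is without loss of generality.
1. K is the midpoint of EQ ⇒ K = (0, 3/2)
2. T is where the line through K parallel to ZQ meets line BE ⇒ T = (-3/4, 9/4)
T = B + t·(E−B) with t = 3/4, so BT:TE = t:(1−t) = 3/4:1/4

BT:TE = 3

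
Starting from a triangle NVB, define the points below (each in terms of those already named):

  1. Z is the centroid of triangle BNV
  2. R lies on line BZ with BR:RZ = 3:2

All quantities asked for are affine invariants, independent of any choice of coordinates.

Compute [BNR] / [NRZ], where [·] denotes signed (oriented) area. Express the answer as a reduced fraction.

Choose coordinates N = (0, 0), V = (1, 0), B = (0, 1).
1. Z is the centroid of triangle BNV ⇒ Z = (1/3, 1/3)
2. R lies on line BZ with BR:RZ = 3:2 ⇒ R = (1/5, 3/5)
2·[BNR] = 1/5, 2·[NRZ] = -2/15
[BNR]:[NRZ] = 1/5:-2/15 = -3/2

[BNR]:[NRZ] = -3/2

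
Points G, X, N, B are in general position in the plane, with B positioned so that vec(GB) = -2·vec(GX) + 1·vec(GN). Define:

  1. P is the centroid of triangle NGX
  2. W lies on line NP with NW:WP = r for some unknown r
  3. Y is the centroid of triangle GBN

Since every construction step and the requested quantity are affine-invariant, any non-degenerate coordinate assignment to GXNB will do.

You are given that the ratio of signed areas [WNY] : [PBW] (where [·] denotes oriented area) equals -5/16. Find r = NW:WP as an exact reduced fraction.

Assign G = (0, 0), X = (1, 0), N = (0, 1), B = (-2, 1) — the answer is frame-independent, so this choice is without loss of generality.
1. P is the centroid of triangle NGX ⇒ P = (1/3, 1/3)
2. With NW:WP = r, write λ = r/(r+1) so W = N + λ·(P−N); W is affine-linear in λ
3. Y is the centroid of triangle GBN ⇒ Y = (-2/3, 2/3)
Every point depending on W is an affine combination of W and λ-independent points, so each such coordinate is linear in λ; the λ² term in each signed area is a multiple of (P−N)×(P−N) = 0, so 2·[WNY] and 2·[PBW] are each linear in λ. Evaluating at λ=0 and λ=1:
  2·[WNY] = 5/9·λ,   2·[PBW] = 4/3·λ − 4/3
So [WNY]:[PBW] = (5/9·λ) / (4/3·λ − 4/3). Setting this equal to -5/16:
  5/9·λ = -5/16·(4/3·λ − 4/3)  ⇒  λ = 3/7
Then r = λ/(1−λ) = (3/7)/(4/7) = 3/4. Check: with r = 3/4, W = (1/7, 5/7) and [WNY]:[PBW] = -5/16 as required.

r = 3/4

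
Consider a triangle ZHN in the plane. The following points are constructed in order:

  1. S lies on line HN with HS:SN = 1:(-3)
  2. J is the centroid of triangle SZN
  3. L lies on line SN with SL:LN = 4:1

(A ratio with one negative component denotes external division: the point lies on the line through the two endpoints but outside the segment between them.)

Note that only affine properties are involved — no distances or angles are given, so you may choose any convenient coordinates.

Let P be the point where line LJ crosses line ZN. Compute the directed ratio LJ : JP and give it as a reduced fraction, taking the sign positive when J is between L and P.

Assign Z = (0, 0), H = (1, 0), N = (0, 1) — the answer is frame-independent, so this choice is without loss of generality.
1. S lies on line HN with HS:SN = 1:(-3) ⇒ S = (3/2, -1/2)
2. J is the centroid of triangle SZN ⇒ J = (1/2, 1/6)
3. L lies on line SN with SL:LN = 4:1 ⇒ L = (3/10, 7/10)
line LJ meets ZN at P = (0, 3/2)
J = L + t·(P−L) with t = -2/3, so LJ:JP = -2/3:5/3

LJ:JP = -2/5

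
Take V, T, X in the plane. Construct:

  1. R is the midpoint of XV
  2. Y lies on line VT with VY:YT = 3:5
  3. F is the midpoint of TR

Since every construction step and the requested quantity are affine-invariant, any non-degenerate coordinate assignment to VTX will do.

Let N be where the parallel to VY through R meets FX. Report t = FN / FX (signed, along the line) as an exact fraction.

Set V = (0, 0), T = (1, 0), X = (0, 1); any affine frame gives the same invariant.
1. R is the midpoint of XV ⇒ R = (0, 1/2)
2. Y lies on line VT with VY:YT = 3:5 ⇒ Y = (3/8, 0)
3. F is the midpoint of TR ⇒ F = (1/2, 1/4)
through R parallel to VY: direction (3/8, 0); meets FX at N = (1/3, 1/2)
N = F + t·(X−F) with t = 1/3

t = 1/3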